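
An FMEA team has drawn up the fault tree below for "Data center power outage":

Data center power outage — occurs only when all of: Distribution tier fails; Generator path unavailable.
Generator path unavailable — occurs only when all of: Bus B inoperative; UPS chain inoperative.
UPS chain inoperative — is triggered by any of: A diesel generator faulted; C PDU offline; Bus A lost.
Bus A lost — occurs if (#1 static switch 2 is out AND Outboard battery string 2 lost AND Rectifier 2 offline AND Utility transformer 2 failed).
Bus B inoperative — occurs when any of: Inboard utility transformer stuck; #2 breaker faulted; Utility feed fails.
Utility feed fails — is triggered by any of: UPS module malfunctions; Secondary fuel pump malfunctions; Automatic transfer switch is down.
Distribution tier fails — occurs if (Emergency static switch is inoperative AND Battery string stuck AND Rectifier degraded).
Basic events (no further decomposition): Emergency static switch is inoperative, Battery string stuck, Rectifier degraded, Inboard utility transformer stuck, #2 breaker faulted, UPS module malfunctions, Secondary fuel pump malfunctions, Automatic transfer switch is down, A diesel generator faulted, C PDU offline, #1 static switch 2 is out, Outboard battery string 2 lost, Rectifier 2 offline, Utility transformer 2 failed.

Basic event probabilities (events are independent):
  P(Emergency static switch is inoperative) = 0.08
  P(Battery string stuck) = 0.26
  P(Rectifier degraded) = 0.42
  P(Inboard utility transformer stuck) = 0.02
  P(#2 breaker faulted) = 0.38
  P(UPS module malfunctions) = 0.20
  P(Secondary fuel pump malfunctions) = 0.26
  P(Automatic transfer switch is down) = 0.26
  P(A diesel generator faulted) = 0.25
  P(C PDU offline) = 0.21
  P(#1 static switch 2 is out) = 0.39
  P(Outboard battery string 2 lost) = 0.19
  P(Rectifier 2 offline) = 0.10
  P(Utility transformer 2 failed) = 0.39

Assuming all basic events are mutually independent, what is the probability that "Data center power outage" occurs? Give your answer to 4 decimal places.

0.0026

P(Distribution tier fails) [AND] = 0.08 × 0.26 × 0.42 = 0.008736
P(Utility feed fails) [OR] = 1 − (1−0.20) × (1−0.26) × (1−0.26) = 0.561920
P(Bus B inoperative) [OR] = 1 − (1−0.02) × (1−0.38) × (1−0.561920) = 0.733823
P(Bus A lost) [AND] = 0.39 × 0.19 × 0.10 × 0.39 = 0.002890
P(UPS chain inoperative) [OR] = 1 − (1−0.25) × (1−0.21) × (1−0.002890) = 0.409212
P(Generator path unavailable) [AND] = 0.733823 × 0.409212 = 0.300289
P(Data center power outage) [AND] = 0.008736 × 0.300289 = 0.002623
Rounded to 4 decimal places: P(Data center power outage) ≈ 0.0026.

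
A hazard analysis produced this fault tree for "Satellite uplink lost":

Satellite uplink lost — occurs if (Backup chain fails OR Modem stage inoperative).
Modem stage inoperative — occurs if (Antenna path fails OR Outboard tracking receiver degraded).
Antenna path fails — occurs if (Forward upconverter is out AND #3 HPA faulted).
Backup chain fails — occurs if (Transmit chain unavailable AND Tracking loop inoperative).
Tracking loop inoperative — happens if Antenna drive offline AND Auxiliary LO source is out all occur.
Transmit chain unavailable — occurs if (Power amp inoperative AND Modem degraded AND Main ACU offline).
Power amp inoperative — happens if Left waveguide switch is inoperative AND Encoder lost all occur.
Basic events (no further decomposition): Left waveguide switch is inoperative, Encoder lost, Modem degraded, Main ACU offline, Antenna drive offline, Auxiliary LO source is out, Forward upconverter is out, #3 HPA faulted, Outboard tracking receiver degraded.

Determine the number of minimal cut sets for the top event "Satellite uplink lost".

Power amp inoperative [AND]: one cut set from each child combined → 1 × 1 = 1 cut set(s).
Transmit chain unavailable [AND]: one cut set from each child combined → 1 × 1 × 1 = 1 cut set(s).
Tracking loop inoperative [AND]: one cut set from each child combined → 1 × 1 = 1 cut set(s).
Backup chain fails [AND]: one cut set from each child combined → 1 × 1 = 1 cut set(s).
Antenna path fails [AND]: one cut set from each child combined → 1 × 1 = 1 cut set(s).
Modem stage inoperative [OR]: union of children's cut sets → 2 cut set(s).
Satellite uplink lost [OR]: union of children's cut sets → 3 cut set(s).
Minimal cut sets: {Antenna drive offline, Auxiliary LO source is out, Encoder lost, Left waveguide switch is inoperative, Main ACU offline, Modem degraded}; {#3 HPA faulted, Forward upconverter is out}; {Outboard tracking receiver degraded}.

3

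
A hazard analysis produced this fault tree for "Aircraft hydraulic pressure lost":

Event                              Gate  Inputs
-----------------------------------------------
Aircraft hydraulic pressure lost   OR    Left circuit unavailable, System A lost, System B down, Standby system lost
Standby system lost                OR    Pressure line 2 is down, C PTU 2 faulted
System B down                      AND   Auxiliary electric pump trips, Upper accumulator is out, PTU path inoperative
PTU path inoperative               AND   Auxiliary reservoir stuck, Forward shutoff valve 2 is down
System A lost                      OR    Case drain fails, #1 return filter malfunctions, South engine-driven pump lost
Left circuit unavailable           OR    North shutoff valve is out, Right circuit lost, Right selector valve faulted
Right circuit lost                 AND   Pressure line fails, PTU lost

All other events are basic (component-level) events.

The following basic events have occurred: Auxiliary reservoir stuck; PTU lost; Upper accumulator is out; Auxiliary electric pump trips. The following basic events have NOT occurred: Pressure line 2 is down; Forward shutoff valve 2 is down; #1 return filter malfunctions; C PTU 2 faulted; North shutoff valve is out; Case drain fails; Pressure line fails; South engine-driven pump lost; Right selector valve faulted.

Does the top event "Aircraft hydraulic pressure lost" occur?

No

Right circuit lost [AND]: Pressure line fails=not, PTU lost=occurs → not all inputs occur → does not occur.
Left circuit unavailable [OR]: North shutoff valve is out=not, Right circuit lost=not, Right selector valve faulted=not → no input occurs → does not occur.
System A lost [OR]: Case drain fails=not, #1 return filter malfunctions=not, South engine-driven pump lost=not → no input occurs → does not occur.
PTU path inoperative [AND]: Auxiliary reservoir stuck=occurs, Forward shutoff valve 2 is down=not → not all inputs occur → does not occur.
System B down [AND]: Auxiliary electric pump trips=occurs, Upper accumulator is out=occurs, PTU path inoperative=not → not all inputs occur → does not occur.
Standby system lost [OR]: Pressure line 2 is down=not, C PTU 2 faulted=not → no input occurs → does not occur.
Aircraft hydraulic pressure lost [OR]: Left circuit unavailable=not, System A lost=not, System B down=not, Standby system lost=not → no input occurs → does not occur.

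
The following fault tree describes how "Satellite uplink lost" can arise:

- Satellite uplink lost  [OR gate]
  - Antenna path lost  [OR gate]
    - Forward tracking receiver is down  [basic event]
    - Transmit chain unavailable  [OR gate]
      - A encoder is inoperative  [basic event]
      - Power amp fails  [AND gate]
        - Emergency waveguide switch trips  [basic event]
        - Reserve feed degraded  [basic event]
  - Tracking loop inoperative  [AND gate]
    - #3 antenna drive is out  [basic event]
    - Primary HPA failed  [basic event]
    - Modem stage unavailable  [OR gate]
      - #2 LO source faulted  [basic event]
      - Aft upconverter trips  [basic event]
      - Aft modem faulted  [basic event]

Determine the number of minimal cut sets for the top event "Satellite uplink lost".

6

Power amp fails [AND]: one cut set from each child combined → 1 × 1 = 1 cut set(s).
Transmit chain unavailable [OR]: union of children's cut sets → 2 cut set(s).
Antenna path lost [OR]: union of children's cut sets → 3 cut set(s).
Modem stage unavailable [OR]: union of children's cut sets → 3 cut set(s).
Tracking loop inoperative [AND]: one cut set from each child combined → 1 × 1 × 3 = 3 cut set(s).
Satellite uplink lost [OR]: union of children's cut sets → 6 cut set(s).
Minimal cut sets: {Forward tracking receiver is down}; {A encoder is inoperative}; {Emergency waveguide switch trips, Reserve feed degraded}; {#2 LO source faulted, #3 antenna drive is out, Primary HPA failed}; {#3 antenna drive is out, Aft upconverter trips, Primary HPA failed}; {#3 antenna drive is out, Aft modem faulted, Primary HPA failed}.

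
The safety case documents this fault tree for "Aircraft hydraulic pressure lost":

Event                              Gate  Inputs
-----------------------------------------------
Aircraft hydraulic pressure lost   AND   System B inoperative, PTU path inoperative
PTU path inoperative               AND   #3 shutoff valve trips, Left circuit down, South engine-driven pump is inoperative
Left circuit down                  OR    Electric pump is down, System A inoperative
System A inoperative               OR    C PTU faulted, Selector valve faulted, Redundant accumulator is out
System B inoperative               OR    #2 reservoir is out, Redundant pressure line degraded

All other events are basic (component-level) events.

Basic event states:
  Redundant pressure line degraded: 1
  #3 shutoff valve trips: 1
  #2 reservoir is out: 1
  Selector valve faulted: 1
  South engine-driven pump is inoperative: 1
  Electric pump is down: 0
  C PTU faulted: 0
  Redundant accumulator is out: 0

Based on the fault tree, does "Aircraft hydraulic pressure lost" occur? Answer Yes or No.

System B inoperative [OR]: #2 reservoir is out=occurs, Redundant pressure line degraded=occurs → at least one input occurs → occurs.
System A inoperative [OR]: C PTU faulted=not, Selector valve faulted=occurs, Redundant accumulator is out=not → at least one input occurs → occurs.
Left circuit down [OR]: Electric pump is down=not, System A inoperative=occurs → at least one input occurs → occurs.
PTU path inoperative [AND]: #3 shutoff valve trips=occurs, Left circuit down=occurs, South engine-driven pump is inoperative=occurs → all inputs occur → occurs.
Aircraft hydraulic pressure lost [AND]: System B inoperative=occurs, PTU path inoperative=occurs → all inputs occur → occurs.

Yes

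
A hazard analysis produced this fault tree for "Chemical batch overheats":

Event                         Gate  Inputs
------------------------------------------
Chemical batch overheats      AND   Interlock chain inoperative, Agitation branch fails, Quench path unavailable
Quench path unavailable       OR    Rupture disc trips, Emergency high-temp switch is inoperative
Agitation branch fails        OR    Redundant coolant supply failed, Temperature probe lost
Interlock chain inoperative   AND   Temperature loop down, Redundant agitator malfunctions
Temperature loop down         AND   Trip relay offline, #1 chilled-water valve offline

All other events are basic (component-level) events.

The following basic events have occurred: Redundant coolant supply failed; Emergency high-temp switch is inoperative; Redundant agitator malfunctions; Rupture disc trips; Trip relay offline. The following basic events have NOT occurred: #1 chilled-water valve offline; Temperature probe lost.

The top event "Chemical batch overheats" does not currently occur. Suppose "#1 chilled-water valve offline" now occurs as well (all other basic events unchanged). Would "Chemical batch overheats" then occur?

Counterfactual: set "#1 chilled-water valve offline" to occurred.
Temperature loop down [AND]: Trip relay offline=occurs, #1 chilled-water valve offline=occurs → all inputs occur → occurs.
Interlock chain inoperative [AND]: Temperature loop down=occurs, Redundant agitator malfunctions=occurs → all inputs occur → occurs.
Agitation branch fails [OR]: Redundant coolant supply failed=occurs, Temperature probe lost=not → at least one input occurs → occurs.
Quench path unavailable [OR]: Rupture disc trips=occurs, Emergency high-temp switch is inoperative=occurs → at least one input occurs → occurs.
Chemical batch overheats [AND]: Interlock chain inoperative=occurs, Agitation branch fails=occurs, Quench path unavailable=occurs → all inputs occur → occurs.

Yes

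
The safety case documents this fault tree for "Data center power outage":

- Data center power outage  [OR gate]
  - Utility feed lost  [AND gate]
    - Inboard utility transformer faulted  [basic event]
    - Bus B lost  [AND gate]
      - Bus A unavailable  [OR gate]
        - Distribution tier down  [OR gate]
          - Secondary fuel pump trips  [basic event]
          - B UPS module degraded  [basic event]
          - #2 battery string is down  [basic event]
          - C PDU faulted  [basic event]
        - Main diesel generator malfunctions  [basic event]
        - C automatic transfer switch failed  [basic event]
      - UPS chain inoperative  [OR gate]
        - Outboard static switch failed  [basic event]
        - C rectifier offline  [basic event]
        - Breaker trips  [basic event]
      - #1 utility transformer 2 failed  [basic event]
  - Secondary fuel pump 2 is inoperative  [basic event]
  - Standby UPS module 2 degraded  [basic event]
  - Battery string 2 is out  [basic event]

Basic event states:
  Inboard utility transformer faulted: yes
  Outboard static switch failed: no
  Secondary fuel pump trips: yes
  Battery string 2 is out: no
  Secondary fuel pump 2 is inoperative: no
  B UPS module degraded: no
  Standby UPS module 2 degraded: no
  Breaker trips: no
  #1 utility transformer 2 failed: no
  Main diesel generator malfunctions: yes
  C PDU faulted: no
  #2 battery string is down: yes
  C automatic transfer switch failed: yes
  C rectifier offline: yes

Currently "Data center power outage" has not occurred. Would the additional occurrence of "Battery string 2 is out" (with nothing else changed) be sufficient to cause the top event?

Yes

Counterfactual: set "Battery string 2 is out" to occurred.
Distribution tier down [OR]: Secondary fuel pump trips=occurs, B UPS module degraded=not, #2 battery string is down=occurs, C PDU faulted=not → at least one input occurs → occurs.
Bus A unavailable [OR]: Distribution tier down=occurs, Main diesel generator malfunctions=occurs, C automatic transfer switch failed=occurs → at least one input occurs → occurs.
UPS chain inoperative [OR]: Outboard static switch failed=not, C rectifier offline=occurs, Breaker trips=not → at least one input occurs → occurs.
Bus B lost [AND]: Bus A unavailable=occurs, UPS chain inoperative=occurs, #1 utility transformer 2 failed=not → not all inputs occur → does not occur.
Utility feed lost [AND]: Inboard utility transformer faulted=occurs, Bus B lost=not → not all inputs occur → does not occur.
Data center power outage [OR]: Utility feed lost=not, Secondary fuel pump 2 is inoperative=not, Standby UPS module 2 degraded=not, Battery string 2 is out=occurs → at least one input occurs → occurs.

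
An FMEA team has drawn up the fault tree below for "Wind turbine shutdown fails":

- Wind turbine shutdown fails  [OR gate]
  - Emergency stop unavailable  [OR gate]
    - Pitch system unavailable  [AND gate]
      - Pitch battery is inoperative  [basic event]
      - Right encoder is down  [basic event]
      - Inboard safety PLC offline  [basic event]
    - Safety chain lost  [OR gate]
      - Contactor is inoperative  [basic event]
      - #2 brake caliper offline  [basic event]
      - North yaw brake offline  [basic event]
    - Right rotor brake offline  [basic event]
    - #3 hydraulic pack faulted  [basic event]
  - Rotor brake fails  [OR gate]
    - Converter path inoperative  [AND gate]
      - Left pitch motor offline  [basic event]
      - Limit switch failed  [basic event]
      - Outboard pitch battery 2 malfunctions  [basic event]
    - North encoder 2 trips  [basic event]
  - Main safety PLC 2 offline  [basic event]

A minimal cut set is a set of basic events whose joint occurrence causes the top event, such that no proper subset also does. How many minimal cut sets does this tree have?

9

Pitch system unavailable [AND]: one cut set from each child combined → 1 × 1 × 1 = 1 cut set(s).
Safety chain lost [OR]: union of children's cut sets → 3 cut set(s).
Emergency stop unavailable [OR]: union of children's cut sets → 6 cut set(s).
Converter path inoperative [AND]: one cut set from each child combined → 1 × 1 × 1 = 1 cut set(s).
Rotor brake fails [OR]: union of children's cut sets → 2 cut set(s).
Wind turbine shutdown fails [OR]: union of children's cut sets → 9 cut set(s).
Minimal cut sets: {Inboard safety PLC offline, Pitch battery is inoperative, Right encoder is down}; {Contactor is inoperative}; {#2 brake caliper offline}; {North yaw brake offline}; {Right rotor brake offline}; {#3 hydraulic pack faulted}; {Left pitch motor offline, Limit switch failed, Outboard pitch battery 2 malfunctions}; {North encoder 2 trips}; {Main safety PLC 2 offline}.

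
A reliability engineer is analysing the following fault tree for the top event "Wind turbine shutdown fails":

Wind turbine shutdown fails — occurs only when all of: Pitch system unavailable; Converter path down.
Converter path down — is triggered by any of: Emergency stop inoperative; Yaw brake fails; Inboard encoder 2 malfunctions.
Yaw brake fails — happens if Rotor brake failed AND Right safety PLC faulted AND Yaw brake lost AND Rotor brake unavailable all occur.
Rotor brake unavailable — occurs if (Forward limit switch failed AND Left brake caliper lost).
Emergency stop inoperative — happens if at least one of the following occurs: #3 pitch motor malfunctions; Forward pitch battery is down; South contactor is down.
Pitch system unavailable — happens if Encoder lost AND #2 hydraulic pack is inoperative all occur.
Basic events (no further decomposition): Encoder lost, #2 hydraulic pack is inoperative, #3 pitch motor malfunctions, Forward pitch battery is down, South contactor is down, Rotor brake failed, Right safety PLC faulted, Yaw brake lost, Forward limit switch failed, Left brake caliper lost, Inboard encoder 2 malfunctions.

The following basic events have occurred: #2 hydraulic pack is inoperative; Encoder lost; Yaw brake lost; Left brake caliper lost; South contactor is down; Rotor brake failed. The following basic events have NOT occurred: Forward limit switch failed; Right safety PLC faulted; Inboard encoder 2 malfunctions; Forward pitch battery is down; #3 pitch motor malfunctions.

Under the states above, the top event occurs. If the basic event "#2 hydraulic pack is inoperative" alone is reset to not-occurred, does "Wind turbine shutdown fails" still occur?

No

Counterfactual: set "#2 hydraulic pack is inoperative" to not occurred.
Pitch system unavailable [AND]: Encoder lost=occurs, #2 hydraulic pack is inoperative=not → not all inputs occur → does not occur.
Emergency stop inoperative [OR]: #3 pitch motor malfunctions=not, Forward pitch battery is down=not, South contactor is down=occurs → at least one input occurs → occurs.
Rotor brake unavailable [AND]: Forward limit switch failed=not, Left brake caliper lost=occurs → not all inputs occur → does not occur.
Yaw brake fails [AND]: Rotor brake failed=occurs, Right safety PLC faulted=not, Yaw brake lost=occurs, Rotor brake unavailable=not → not all inputs occur → does not occur.
Converter path down [OR]: Emergency stop inoperative=occurs, Yaw brake fails=not, Inboard encoder 2 malfunctions=not → at least one input occurs → occurs.
Wind turbine shutdown fails [AND]: Pitch system unavailable=not, Converter path down=occurs → not all inputs occur → does not occur.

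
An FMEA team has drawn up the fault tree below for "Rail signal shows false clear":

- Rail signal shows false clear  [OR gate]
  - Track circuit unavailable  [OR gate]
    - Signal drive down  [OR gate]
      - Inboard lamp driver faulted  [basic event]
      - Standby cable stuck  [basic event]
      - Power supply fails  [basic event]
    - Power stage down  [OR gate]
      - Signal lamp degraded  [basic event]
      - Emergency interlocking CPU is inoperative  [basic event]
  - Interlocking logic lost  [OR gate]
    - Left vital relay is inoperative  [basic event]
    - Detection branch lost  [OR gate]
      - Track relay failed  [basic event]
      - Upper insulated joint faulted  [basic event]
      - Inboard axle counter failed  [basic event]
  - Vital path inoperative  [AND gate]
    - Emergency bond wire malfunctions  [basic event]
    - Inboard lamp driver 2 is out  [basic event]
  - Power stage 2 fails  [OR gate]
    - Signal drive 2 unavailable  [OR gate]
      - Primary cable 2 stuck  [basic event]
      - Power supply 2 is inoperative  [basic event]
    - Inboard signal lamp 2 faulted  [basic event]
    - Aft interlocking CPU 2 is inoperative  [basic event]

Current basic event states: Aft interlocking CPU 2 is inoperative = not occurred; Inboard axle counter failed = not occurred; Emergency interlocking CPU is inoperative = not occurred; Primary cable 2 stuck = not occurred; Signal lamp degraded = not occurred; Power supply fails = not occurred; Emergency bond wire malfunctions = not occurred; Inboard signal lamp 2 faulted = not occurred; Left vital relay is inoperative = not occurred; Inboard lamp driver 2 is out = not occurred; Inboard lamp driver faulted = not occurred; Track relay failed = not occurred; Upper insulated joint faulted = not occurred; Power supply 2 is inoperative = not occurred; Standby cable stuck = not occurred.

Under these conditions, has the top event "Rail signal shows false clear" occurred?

No

Signal drive down [OR]: Inboard lamp driver faulted=not, Standby cable stuck=not, Power supply fails=not → no input occurs → does not occur.
Power stage down [OR]: Signal lamp degraded=not, Emergency interlocking CPU is inoperative=not → no input occurs → does not occur.
Track circuit unavailable [OR]: Signal drive down=not, Power stage down=not → no input occurs → does not occur.
Detection branch lost [OR]: Track relay failed=not, Upper insulated joint faulted=not, Inboard axle counter failed=not → no input occurs → does not occur.
Interlocking logic lost [OR]: Left vital relay is inoperative=not, Detection branch lost=not → no input occurs → does not occur.
Vital path inoperative [AND]: Emergency bond wire malfunctions=not, Inboard lamp driver 2 is out=not → not all inputs occur → does not occur.
Signal drive 2 unavailable [OR]: Primary cable 2 stuck=not, Power supply 2 is inoperative=not → no input occurs → does not occur.
Power stage 2 fails [OR]: Signal drive 2 unavailable=not, Inboard signal lamp 2 faulted=not, Aft interlocking CPU 2 is inoperative=not → no input occurs → does not occur.
Rail signal shows false clear [OR]: Track circuit unavailable=not, Interlocking logic lost=not, Vital path inoperative=not, Power stage 2 fails=not → no input occurs → does not occur.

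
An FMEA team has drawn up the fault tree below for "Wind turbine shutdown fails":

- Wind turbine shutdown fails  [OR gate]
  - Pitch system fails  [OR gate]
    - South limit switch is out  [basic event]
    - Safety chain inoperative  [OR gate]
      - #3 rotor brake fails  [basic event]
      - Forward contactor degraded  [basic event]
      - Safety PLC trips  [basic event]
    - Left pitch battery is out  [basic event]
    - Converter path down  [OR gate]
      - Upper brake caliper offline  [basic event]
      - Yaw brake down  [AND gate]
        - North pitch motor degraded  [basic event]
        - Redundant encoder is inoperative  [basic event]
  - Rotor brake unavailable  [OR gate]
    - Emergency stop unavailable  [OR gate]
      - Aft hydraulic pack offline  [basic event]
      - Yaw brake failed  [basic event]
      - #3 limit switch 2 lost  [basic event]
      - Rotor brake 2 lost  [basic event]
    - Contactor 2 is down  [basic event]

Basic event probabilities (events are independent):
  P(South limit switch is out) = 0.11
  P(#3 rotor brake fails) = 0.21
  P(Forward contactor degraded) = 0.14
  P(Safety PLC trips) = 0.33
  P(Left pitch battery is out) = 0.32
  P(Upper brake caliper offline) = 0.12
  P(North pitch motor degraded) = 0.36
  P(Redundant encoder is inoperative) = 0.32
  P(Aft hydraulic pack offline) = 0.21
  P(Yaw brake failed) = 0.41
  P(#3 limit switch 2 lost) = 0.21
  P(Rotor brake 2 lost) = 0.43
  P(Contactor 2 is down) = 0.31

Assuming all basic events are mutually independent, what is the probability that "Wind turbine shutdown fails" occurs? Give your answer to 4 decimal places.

P(Safety chain inoperative) [OR] = 1 − (1−0.21) × (1−0.14) × (1−0.33) = 0.544802
P(Yaw brake down) [AND] = 0.36 × 0.32 = 0.115200
P(Converter path down) [OR] = 1 − (1−0.12) × (1−0.115200) = 0.221376
P(Pitch system fails) [OR] = 1 − (1−0.11) × (1−0.544802) × (1−0.32) × (1−0.221376) = 0.785500
P(Emergency stop unavailable) [OR] = 1 − (1−0.21) × (1−0.41) × (1−0.21) × (1−0.43) = 0.790115
P(Rotor brake unavailable) [OR] = 1 − (1−0.790115) × (1−0.31) = 0.855179
P(Wind turbine shutdown fails) [OR] = 1 − (1−0.785500) × (1−0.855179) = 0.968936
Rounded to 4 decimal places: P(Wind turbine shutdown fails) ≈ 0.9689.

0.9689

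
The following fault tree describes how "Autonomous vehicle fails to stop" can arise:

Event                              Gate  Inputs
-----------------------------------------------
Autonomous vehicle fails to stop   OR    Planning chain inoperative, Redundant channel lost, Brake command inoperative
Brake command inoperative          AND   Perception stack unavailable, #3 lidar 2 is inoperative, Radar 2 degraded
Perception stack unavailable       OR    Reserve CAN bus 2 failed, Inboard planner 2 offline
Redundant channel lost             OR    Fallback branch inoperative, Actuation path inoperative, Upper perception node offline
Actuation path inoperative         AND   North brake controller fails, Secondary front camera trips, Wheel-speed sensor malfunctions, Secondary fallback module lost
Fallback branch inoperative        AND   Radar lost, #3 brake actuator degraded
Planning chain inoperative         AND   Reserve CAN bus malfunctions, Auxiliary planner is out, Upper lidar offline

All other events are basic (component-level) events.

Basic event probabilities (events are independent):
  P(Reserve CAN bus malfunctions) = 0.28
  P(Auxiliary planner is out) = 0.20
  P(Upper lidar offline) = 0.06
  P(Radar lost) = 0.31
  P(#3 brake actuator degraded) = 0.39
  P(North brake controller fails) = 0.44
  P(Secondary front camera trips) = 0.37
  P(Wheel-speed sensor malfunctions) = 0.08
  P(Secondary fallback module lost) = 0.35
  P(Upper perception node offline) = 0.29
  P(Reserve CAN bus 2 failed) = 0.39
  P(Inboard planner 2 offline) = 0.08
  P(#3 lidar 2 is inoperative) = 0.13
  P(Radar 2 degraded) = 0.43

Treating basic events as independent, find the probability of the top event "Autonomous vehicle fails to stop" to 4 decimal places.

P(Planning chain inoperative) [AND] = 0.28 × 0.20 × 0.06 = 0.003360
P(Fallback branch inoperative) [AND] = 0.31 × 0.39 = 0.120900
P(Actuation path inoperative) [AND] = 0.44 × 0.37 × 0.08 × 0.35 = 0.004558
P(Redundant channel lost) [OR] = 1 − (1−0.120900) × (1−0.004558) × (1−0.29) = 0.378684
P(Perception stack unavailable) [OR] = 1 − (1−0.39) × (1−0.08) = 0.438800
P(Brake command inoperative) [AND] = 0.438800 × 0.13 × 0.43 = 0.024529
P(Autonomous vehicle fails to stop) [OR] = 1 − (1−0.003360) × (1−0.378684) × (1−0.024529) = 0.395961
Rounded to 4 decimal places: P(Autonomous vehicle fails to stop) ≈ 0.3960.

0.3960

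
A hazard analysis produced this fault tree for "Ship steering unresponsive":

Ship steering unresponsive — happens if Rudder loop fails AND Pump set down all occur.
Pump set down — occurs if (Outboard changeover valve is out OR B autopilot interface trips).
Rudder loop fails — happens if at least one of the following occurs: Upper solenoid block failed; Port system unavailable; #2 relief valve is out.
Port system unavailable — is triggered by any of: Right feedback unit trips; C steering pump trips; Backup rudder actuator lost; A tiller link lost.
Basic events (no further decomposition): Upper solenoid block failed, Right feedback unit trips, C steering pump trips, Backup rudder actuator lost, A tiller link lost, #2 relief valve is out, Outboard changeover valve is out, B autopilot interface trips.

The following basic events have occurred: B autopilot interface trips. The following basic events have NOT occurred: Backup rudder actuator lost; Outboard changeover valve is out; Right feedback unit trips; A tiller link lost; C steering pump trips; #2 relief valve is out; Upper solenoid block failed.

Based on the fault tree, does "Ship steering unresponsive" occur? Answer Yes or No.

Port system unavailable [OR]: Right feedback unit trips=not, C steering pump trips=not, Backup rudder actuator lost=not, A tiller link lost=not → no input occurs → does not occur.
Rudder loop fails [OR]: Upper solenoid block failed=not, Port system unavailable=not, #2 relief valve is out=not → no input occurs → does not occur.
Pump set down [OR]: Outboard changeover valve is out=not, B autopilot interface trips=occurs → at least one input occurs → occurs.
Ship steering unresponsive [AND]: Rudder loop fails=not, Pump set down=occurs → not all inputs occur → does not occur.

No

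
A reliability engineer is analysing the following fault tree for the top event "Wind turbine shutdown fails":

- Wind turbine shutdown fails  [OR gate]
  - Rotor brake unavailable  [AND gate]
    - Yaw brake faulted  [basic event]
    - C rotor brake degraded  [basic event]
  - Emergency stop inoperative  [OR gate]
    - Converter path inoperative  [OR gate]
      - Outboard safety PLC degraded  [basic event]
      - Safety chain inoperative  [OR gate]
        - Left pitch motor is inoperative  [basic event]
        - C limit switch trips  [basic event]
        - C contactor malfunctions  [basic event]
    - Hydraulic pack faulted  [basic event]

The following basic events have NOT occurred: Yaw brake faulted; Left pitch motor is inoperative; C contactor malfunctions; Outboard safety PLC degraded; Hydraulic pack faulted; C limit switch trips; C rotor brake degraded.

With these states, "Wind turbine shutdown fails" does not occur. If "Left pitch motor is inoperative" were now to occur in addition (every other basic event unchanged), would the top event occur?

Counterfactual: set "Left pitch motor is inoperative" to occurred.
Rotor brake unavailable [AND]: Yaw brake faulted=not, C rotor brake degraded=not → not all inputs occur → does not occur.
Safety chain inoperative [OR]: Left pitch motor is inoperative=occurs, C limit switch trips=not, C contactor malfunctions=not → at least one input occurs → occurs.
Converter path inoperative [OR]: Outboard safety PLC degraded=not, Safety chain inoperative=occurs → at least one input occurs → occurs.
Emergency stop inoperative [OR]: Converter path inoperative=occurs, Hydraulic pack faulted=not → at least one input occurs → occurs.
Wind turbine shutdown fails [OR]: Rotor brake unavailable=not, Emergency stop inoperative=occurs → at least one input occurs → occurs.

Yes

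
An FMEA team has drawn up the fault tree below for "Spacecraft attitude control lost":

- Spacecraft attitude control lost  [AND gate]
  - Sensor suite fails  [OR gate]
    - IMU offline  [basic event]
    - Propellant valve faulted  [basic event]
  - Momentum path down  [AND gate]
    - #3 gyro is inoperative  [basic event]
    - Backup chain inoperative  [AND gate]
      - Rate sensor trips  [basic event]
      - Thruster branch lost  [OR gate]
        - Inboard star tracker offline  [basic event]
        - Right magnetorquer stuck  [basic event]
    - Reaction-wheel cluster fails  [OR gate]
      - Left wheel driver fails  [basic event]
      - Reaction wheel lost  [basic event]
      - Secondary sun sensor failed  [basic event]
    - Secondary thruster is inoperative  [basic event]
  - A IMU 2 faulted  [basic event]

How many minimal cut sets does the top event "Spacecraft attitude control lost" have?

12

Sensor suite fails [OR]: union of children's cut sets → 2 cut set(s).
Thruster branch lost [OR]: union of children's cut sets → 2 cut set(s).
Backup chain inoperative [AND]: one cut set from each child combined → 1 × 2 = 2 cut set(s).
Reaction-wheel cluster fails [OR]: union of children's cut sets → 3 cut set(s).
Momentum path down [AND]: one cut set from each child combined → 1 × 2 × 3 × 1 = 6 cut set(s).
Spacecraft attitude control lost [AND]: one cut set from each child combined → 2 × 6 × 1 = 12 cut set(s).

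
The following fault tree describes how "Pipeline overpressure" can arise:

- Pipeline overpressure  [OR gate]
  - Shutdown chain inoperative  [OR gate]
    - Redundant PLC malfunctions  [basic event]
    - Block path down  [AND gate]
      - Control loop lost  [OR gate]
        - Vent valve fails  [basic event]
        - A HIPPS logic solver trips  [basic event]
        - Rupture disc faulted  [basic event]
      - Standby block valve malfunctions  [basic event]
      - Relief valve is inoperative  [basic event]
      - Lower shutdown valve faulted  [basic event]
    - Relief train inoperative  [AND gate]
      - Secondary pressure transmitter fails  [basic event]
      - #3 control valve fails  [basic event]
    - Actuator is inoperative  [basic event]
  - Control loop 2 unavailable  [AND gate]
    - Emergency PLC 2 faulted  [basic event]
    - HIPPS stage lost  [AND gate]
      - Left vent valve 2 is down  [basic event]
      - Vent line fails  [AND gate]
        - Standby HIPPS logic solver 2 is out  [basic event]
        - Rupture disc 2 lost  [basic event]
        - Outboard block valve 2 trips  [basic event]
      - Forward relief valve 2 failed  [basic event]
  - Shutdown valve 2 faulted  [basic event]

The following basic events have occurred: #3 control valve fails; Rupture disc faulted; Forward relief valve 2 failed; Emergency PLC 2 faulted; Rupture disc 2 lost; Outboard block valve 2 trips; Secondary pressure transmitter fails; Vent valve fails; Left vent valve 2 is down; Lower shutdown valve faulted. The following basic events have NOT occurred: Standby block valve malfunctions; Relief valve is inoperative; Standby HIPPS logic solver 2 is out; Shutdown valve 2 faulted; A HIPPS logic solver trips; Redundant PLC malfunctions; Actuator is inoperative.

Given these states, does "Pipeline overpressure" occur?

Yes

Control loop lost [OR]: Vent valve fails=occurs, A HIPPS logic solver trips=not, Rupture disc faulted=occurs → at least one input occurs → occurs.
Block path down [AND]: Control loop lost=occurs, Standby block valve malfunctions=not, Relief valve is inoperative=not, Lower shutdown valve faulted=occurs → not all inputs occur → does not occur.
Relief train inoperative [AND]: Secondary pressure transmitter fails=occurs, #3 control valve fails=occurs → all inputs occur → occurs.
Shutdown chain inoperative [OR]: Redundant PLC malfunctions=not, Block path down=not, Relief train inoperative=occurs, Actuator is inoperative=not → at least one input occurs → occurs.
Vent line fails [AND]: Standby HIPPS logic solver 2 is out=not, Rupture disc 2 lost=occurs, Outboard block valve 2 trips=occurs → not all inputs occur → does not occur.
HIPPS stage lost [AND]: Left vent valve 2 is down=occurs, Vent line fails=not, Forward relief valve 2 failed=occurs → not all inputs occur → does not occur.
Control loop 2 unavailable [AND]: Emergency PLC 2 faulted=occurs, HIPPS stage lost=not → not all inputs occur → does not occur.
Pipeline overpressure [OR]: Shutdown chain inoperative=occurs, Control loop 2 unavailable=not, Shutdown valve 2 faulted=not → at least one input occurs → occurs.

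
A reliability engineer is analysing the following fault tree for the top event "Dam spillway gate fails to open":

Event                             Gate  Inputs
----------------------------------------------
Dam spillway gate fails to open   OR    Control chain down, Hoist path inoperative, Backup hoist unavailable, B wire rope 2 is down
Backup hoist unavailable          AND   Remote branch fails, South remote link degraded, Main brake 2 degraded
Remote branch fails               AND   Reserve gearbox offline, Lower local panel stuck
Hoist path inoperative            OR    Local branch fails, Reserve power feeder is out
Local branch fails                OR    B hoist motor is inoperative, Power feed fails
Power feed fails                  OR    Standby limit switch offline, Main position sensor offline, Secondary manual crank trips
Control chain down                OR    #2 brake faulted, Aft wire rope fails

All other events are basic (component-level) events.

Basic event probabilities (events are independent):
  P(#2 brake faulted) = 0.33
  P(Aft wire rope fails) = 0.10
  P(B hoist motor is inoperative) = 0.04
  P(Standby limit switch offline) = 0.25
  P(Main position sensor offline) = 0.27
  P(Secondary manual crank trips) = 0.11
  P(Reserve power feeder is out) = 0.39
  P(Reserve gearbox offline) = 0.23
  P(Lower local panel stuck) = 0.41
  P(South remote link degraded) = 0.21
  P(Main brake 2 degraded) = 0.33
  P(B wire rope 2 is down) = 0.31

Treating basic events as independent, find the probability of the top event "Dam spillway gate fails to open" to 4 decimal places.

0.8821

P(Control chain down) [OR] = 1 − (1−0.33) × (1−0.10) = 0.397000
P(Power feed fails) [OR] = 1 − (1−0.25) × (1−0.27) × (1−0.11) = 0.512725
P(Local branch fails) [OR] = 1 − (1−0.04) × (1−0.512725) = 0.532216
P(Hoist path inoperative) [OR] = 1 − (1−0.532216) × (1−0.39) = 0.714652
P(Remote branch fails) [AND] = 0.23 × 0.41 = 0.094300
P(Backup hoist unavailable) [AND] = 0.094300 × 0.21 × 0.33 = 0.006535
P(Dam spillway gate fails to open) [OR] = 1 − (1−0.397000) × (1−0.714652) × (1−0.006535) × (1−0.31) = 0.882051
Rounded to 4 decimal places: P(Dam spillway gate fails to open) ≈ 0.8821.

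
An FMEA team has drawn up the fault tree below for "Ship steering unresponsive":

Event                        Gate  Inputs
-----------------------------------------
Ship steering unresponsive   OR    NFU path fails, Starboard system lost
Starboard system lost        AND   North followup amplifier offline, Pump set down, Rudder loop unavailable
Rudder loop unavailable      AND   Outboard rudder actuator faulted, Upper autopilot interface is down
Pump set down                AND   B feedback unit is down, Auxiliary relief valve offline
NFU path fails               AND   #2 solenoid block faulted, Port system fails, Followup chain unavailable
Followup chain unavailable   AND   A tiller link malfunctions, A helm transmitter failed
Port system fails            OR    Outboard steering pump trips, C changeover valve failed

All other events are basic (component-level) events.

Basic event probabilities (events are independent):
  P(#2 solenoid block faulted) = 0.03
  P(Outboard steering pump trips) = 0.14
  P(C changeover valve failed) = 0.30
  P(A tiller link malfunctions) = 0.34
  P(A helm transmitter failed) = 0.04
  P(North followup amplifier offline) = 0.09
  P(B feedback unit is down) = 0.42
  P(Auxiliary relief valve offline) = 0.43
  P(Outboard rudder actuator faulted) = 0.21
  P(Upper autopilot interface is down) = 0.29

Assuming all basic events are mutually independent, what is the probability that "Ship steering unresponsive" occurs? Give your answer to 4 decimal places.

0.0012

P(Port system fails) [OR] = 1 − (1−0.14) × (1−0.30) = 0.398000
P(Followup chain unavailable) [AND] = 0.34 × 0.04 = 0.013600
P(NFU path fails) [AND] = 0.03 × 0.398000 × 0.013600 = 0.000162
P(Pump set down) [AND] = 0.42 × 0.43 = 0.180600
P(Rudder loop unavailable) [AND] = 0.21 × 0.29 = 0.060900
P(Starboard system lost) [AND] = 0.09 × 0.180600 × 0.060900 = 0.000990
P(Ship steering unresponsive) [OR] = 1 − (1−0.000162) × (1−0.000990) = 0.001152
Rounded to 4 decimal places: P(Ship steering unresponsive) ≈ 0.0012.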